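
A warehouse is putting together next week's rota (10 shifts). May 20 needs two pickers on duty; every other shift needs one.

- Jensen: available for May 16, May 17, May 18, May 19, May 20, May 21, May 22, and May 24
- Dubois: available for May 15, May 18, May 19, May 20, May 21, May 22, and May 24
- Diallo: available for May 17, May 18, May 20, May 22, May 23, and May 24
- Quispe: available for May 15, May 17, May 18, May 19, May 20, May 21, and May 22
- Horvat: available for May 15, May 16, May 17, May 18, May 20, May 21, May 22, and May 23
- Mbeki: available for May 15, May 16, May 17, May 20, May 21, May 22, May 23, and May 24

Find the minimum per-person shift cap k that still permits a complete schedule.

With 6 pickers and 11 worker-slots to fill, someone must work at least ⌈11/6⌉ = 2 shifts, so k ≥ 2.
k = 2 works: May 15→Dubois, May 16→Jensen, May 17→Diallo, May 18→Quispe, May 19→Jensen, May 20→Horvat+Mbeki, May 21→Quispe, May 22→Horvat, May 23→Diallo, May 24→Dubois.
Loads: Jensen 2, Dubois 2, Diallo 2, Quispe 2, Horvat 2, Mbeki 1 — all ≤ 2.

2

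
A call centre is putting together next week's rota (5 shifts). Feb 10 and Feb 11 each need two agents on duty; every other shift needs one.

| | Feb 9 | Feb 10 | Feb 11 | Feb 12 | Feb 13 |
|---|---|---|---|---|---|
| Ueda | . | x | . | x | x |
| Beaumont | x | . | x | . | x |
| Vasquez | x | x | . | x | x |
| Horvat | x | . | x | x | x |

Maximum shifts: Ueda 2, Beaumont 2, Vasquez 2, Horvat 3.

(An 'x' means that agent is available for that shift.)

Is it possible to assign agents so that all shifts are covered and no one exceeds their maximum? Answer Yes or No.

Yes

Feb 10 can only be covered by Ueda and Vasquez, so that assignment is forced.
Feb 11 can only be covered by Beaumont and Horvat, so that assignment is forced.
One valid schedule: Feb 9→Beaumont, Feb 10→Ueda+Vasquez, Feb 11→Beaumont+Horvat, Feb 12→Ueda, Feb 13→Vasquez.
Loads: Ueda 2/2, Beaumont 2/2, Vasquez 2/2, Horvat 1/3 — all within limits.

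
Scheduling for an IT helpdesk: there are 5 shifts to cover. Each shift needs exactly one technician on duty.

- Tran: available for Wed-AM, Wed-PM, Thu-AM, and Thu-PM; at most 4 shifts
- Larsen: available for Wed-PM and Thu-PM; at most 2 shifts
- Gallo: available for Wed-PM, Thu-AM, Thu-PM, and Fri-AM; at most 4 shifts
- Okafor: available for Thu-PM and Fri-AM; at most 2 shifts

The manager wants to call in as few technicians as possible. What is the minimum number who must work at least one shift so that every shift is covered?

2

5 slots to fill and no one can take more than 4, so at least ⌈5/4⌉ = 2 technicians are needed.
Tran and Gallo alone can cover everything: Wed-AM→Tran, Wed-PM→Tran, Thu-AM→Tran, Thu-PM→Tran, Fri-AM→Gallo.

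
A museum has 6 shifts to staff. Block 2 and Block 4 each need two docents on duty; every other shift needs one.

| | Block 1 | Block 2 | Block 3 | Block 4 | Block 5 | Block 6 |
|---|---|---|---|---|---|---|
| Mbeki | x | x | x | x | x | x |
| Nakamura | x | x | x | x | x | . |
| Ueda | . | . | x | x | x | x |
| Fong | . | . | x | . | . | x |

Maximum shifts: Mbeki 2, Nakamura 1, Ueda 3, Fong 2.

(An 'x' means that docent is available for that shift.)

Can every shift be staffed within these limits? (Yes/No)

Total capacity is 8 and 8 slots are needed, so capacity alone doesn't rule it out.
Shifts {Block 1, Block 2, Block 4} need 5 worker-slots in total, but the docents available for any of those shifts (Mbeki, Nakamura, and Ueda) can supply at most 4 among them. So no valid schedule exists.

No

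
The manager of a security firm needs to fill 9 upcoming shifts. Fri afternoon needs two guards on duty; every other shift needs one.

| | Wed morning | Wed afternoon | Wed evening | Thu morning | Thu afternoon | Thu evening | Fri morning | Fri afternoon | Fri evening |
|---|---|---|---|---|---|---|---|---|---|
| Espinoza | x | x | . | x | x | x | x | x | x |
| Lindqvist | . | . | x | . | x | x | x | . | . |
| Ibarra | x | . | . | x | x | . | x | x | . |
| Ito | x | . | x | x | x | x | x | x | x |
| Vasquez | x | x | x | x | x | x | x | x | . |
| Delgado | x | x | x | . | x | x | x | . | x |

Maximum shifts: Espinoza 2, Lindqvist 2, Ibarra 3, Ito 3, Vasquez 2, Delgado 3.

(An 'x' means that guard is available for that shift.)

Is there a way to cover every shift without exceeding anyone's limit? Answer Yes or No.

Yes

One valid schedule: Wed morning→Ibarra, Wed afternoon→Espinoza, Wed evening→Lindqvist, Thu morning→Ibarra, Thu afternoon→Ibarra, Thu evening→Lindqvist, Fri morning→Ito, Fri afternoon→Ito+Vasquez, Fri evening→Espinoza.
Loads: Espinoza 2/2, Lindqvist 2/2, Ibarra 3/3, Ito 2/3, Vasquez 1/2, Delgado 0/3 — all within limits.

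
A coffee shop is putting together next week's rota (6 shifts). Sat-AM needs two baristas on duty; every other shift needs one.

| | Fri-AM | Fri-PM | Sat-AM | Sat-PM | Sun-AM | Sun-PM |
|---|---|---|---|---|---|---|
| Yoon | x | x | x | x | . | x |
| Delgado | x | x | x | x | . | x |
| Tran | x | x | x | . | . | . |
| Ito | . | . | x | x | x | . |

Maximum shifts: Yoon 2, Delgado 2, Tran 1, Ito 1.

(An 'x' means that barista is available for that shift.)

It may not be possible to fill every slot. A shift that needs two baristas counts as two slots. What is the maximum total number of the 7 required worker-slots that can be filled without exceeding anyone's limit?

Total capacity across all baristas is 2+2+1+1 = 6, and 7 slots are needed, so at most 6 can be filled.
An assignment achieving 6: Fri-AM→Yoon, Fri-PM→Delgado, Sat-AM→Tran, Sat-PM→Delgado, Sun-AM→Ito, Sun-PM→Yoon.
Loads: Yoon 2/2, Delgado 2/2, Tran 1/1, Ito 1/1.

6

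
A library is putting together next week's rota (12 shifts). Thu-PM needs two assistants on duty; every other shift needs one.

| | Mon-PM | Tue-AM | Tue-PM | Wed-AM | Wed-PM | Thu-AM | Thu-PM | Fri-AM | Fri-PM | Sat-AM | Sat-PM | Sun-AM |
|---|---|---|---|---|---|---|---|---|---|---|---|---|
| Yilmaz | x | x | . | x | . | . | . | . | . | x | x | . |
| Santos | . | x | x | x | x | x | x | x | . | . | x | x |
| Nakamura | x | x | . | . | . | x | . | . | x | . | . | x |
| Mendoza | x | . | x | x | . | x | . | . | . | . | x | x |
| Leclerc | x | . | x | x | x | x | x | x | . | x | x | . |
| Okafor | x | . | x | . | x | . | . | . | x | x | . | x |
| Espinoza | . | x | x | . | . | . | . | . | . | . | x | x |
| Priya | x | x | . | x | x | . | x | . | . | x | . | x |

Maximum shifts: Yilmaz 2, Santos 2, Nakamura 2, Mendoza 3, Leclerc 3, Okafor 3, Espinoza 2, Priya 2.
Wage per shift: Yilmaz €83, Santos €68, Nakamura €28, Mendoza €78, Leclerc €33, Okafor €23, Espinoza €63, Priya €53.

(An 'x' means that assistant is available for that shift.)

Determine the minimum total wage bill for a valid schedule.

Picking the cheapest available assistant for each shift independently would cost €379, but that ignores the shift limits.
An optimal schedule: Mon-PM→Priya, Tue-AM→Nakamura, Tue-PM→Leclerc, Wed-AM→Santos, Wed-PM→Okafor, Thu-AM→Nakamura, Thu-PM→Leclerc+Priya, Fri-AM→Leclerc, Fri-PM→Okafor, Sat-AM→Okafor, Sat-PM→Espinoza, Sun-AM→Espinoza.
Total: 53 + 28 + 33 + 68 + 23 + 28 + 33 + 53 + 33 + 23 + 23 + 63 + 63 = €524.

€524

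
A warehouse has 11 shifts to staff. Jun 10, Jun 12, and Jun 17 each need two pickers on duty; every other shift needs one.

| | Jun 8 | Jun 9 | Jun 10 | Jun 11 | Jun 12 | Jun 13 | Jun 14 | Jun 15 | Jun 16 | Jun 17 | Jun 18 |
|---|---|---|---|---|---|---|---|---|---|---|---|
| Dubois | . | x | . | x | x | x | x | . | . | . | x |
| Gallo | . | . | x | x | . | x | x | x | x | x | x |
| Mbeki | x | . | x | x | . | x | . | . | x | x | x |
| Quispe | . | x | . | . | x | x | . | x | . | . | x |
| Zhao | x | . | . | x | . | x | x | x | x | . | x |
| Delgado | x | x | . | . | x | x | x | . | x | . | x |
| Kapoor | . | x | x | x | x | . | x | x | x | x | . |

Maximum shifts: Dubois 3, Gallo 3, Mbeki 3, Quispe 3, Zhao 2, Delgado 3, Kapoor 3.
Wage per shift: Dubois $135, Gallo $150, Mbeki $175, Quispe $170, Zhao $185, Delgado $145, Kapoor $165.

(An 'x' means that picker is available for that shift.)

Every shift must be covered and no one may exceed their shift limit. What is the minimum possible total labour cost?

$2125

Picking the cheapest available picker for each shift independently would cost $2025, but that ignores the shift limits.
An optimal schedule: Jun 8→Delgado, Jun 9→Dubois, Jun 10→Gallo+Kapoor, Jun 11→Dubois, Jun 12→Delgado+Kapoor, Jun 13→Quispe, Jun 14→Dubois, Jun 15→Gallo, Jun 16→Delgado, Jun 17→Gallo+Kapoor, Jun 18→Quispe.
Total: 145 + 135 + 150 + 165 + 135 + 145 + 165 + 170 + 135 + 150 + 145 + 150 + 165 + 170 = $2125.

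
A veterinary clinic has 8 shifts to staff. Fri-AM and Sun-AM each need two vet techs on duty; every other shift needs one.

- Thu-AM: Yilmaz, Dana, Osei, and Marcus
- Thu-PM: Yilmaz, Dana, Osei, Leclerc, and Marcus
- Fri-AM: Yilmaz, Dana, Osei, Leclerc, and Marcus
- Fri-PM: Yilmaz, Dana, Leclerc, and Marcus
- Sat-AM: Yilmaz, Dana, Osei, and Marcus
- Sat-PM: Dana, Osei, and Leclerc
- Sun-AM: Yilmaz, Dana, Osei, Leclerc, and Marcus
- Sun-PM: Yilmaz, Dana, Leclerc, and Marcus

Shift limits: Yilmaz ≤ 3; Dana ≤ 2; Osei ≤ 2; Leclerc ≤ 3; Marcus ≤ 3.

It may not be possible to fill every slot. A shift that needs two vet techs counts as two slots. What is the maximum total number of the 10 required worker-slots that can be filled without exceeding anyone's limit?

Total capacity across all vet techs is 3+2+2+3+3 = 13, and 10 slots are needed, so at most 10 can be filled.
An assignment achieving 10: Thu-AM→Yilmaz, Thu-PM→Osei, Fri-AM→Osei+Leclerc, Fri-PM→Yilmaz, Sat-AM→Yilmaz, Sat-PM→Dana, Sun-AM→Leclerc+Marcus, Sun-PM→Dana.
Loads: Yilmaz 3/3, Dana 2/2, Osei 2/2, Leclerc 2/3, Marcus 1/3.

10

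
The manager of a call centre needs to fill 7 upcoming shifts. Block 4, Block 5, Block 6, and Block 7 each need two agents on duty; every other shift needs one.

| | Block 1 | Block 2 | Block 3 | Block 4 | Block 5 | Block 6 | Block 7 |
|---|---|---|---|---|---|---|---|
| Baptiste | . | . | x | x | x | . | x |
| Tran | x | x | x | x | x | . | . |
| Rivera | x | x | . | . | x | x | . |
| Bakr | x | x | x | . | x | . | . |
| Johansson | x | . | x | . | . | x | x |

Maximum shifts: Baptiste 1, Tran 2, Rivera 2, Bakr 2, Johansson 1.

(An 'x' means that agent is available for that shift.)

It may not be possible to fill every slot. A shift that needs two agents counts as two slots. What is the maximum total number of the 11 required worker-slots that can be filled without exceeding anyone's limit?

Total capacity across all agents is 1+2+2+2+1 = 8, and 11 slots are needed, so at most 8 can be filled.
An assignment achieving 8: Block 1→Rivera, Block 2→Tran, Block 3→Bakr, Block 4→Baptiste+Tran, Block 5→Bakr, Block 6→Rivera+Johansson.
Loads: Baptiste 1/1, Tran 2/2, Rivera 2/2, Bakr 2/2, Johansson 1/1.

8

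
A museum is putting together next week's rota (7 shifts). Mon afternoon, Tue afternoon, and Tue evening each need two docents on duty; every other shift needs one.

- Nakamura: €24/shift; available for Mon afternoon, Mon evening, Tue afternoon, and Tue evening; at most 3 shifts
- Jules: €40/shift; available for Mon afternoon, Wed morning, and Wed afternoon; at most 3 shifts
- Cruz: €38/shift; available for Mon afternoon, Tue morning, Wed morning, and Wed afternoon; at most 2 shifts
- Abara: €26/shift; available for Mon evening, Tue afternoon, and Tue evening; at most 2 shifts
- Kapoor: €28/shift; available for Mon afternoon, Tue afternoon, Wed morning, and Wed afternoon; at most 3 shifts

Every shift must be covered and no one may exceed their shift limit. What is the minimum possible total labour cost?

€284

Tue morning can only be covered by Cruz, so that assignment is forced.
Tue evening can only be covered by Nakamura and Abara, so that assignment is forced.
Picking the cheapest available docent for each shift independently would cost €270, but that ignores the shift limits.
An optimal schedule: Mon afternoon→Kapoor+Cruz, Mon evening→Nakamura, Tue morning→Cruz, Tue afternoon→Nakamura+Abara, Tue evening→Nakamura+Abara, Wed morning→Kapoor, Wed afternoon→Kapoor.
Total: 28 + 38 + 24 + 38 + 24 + 26 + 24 + 26 + 28 + 28 = €284.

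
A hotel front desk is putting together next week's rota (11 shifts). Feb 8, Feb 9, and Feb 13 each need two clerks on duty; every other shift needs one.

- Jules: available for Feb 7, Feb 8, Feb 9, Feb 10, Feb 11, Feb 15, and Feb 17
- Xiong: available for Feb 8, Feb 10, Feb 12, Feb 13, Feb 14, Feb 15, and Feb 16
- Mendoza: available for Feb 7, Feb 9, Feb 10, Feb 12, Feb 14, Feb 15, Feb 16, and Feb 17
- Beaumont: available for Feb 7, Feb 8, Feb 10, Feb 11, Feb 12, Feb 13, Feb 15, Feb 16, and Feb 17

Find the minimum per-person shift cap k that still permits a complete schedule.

With 4 clerks and 14 worker-slots to fill, someone must work at least ⌈14/4⌉ = 4 shifts, so k ≥ 4.
k = 4 works: Feb 7→Jules, Feb 8→Jules+Xiong, Feb 9→Jules+Mendoza, Feb 10→Mendoza, Feb 11→Jules, Feb 12→Xiong, Feb 13→Xiong+Beaumont, Feb 14→Xiong, Feb 15→Beaumont, Feb 16→Mendoza, Feb 17→Mendoza.
Loads: Jules 4, Xiong 4, Mendoza 4, Beaumont 2 — all ≤ 4.

4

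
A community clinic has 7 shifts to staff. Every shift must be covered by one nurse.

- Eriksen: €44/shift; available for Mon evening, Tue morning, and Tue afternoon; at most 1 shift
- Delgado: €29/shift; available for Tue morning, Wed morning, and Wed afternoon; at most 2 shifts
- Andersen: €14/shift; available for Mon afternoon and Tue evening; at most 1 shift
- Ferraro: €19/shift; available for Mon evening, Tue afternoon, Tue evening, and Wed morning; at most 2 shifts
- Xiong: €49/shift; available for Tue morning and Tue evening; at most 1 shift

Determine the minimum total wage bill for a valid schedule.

Mon afternoon can only be covered by Andersen, so that assignment is forced.
Wed afternoon can only be covered by Delgado, so that assignment is forced.
Picking the cheapest available nurse for each shift independently would cost €143, but that ignores the shift limits.
An optimal schedule: Mon afternoon→Andersen, Mon evening→Eriksen, Tue morning→Xiong, Tue afternoon→Ferraro, Tue evening→Ferraro, Wed morning→Delgado, Wed afternoon→Delgado.
Total: 14 + 44 + 49 + 19 + 19 + 29 + 29 = €203.

€203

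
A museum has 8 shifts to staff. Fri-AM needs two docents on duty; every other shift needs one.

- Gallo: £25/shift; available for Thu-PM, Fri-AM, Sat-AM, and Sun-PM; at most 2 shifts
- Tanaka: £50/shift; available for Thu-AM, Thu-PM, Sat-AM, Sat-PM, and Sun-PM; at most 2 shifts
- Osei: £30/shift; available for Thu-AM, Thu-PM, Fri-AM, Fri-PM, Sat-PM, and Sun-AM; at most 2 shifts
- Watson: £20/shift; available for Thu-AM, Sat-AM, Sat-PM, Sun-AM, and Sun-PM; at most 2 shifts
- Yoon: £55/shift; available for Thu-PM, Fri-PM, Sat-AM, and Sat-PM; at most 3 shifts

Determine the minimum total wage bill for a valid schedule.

£305

Fri-AM can only be covered by Gallo and Osei, so that assignment is forced.
Picking the cheapest available docent for each shift independently would cost £210, but that ignores the shift limits.
An optimal schedule: Thu-AM→Tanaka, Thu-PM→Tanaka, Fri-AM→Gallo+Osei, Fri-PM→Osei, Sat-AM→Watson, Sat-PM→Yoon, Sun-AM→Watson, Sun-PM→Gallo.
Total: 50 + 50 + 25 + 30 + 30 + 20 + 55 + 20 + 25 = £305.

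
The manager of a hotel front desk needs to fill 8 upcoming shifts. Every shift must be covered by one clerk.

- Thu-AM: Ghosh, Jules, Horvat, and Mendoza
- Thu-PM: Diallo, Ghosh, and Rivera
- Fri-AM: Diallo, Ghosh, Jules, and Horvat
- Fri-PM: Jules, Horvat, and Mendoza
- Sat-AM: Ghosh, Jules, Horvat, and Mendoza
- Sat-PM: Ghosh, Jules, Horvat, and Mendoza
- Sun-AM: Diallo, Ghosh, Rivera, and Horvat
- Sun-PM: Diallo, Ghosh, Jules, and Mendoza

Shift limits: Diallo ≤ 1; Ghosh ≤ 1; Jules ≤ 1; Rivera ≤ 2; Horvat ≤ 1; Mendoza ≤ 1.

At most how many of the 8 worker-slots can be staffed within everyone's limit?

Total capacity across all clerks is 1+1+1+2+1+1 = 7, and 8 slots are needed, so at most 7 can be filled.
An assignment achieving 7: Thu-AM→Ghosh, Thu-PM→Rivera, Fri-AM→Diallo, Fri-PM→Jules, Sat-AM→Horvat, Sat-PM→Mendoza, Sun-AM→Rivera.
Loads: Diallo 1/1, Ghosh 1/1, Jules 1/1, Rivera 2/2, Horvat 1/1, Mendoza 1/1.

7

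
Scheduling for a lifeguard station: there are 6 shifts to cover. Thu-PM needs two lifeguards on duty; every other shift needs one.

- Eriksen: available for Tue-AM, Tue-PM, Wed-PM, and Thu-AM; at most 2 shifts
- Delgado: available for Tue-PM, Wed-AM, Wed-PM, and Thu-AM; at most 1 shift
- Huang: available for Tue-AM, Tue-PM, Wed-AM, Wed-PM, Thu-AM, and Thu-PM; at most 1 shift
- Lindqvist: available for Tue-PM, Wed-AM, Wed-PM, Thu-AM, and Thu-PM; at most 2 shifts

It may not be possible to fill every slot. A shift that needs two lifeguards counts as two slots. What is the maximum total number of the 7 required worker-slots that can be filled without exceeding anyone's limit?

6

Total capacity across all lifeguards is 2+1+1+2 = 6, and 7 slots are needed, so at most 6 can be filled.
An assignment achieving 6: Tue-AM→Eriksen, Tue-PM→Eriksen, Wed-AM→Delgado, Wed-PM→Lindqvist, Thu-PM→Huang+Lindqvist.
Loads: Eriksen 2/2, Delgado 1/1, Huang 1/1, Lindqvist 2/2.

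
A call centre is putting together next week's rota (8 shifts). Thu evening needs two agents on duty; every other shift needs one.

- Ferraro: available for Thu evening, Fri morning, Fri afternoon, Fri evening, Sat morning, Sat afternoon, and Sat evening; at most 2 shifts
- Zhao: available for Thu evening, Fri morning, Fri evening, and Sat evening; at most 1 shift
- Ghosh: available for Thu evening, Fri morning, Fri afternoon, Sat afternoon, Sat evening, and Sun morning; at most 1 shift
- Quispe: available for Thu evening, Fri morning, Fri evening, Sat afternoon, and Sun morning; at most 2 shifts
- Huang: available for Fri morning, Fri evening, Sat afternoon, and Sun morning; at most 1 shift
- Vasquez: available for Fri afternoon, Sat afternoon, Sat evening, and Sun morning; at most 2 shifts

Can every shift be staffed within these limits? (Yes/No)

Yes

Sat morning can only be covered by Ferraro, so that assignment is forced.
One valid schedule: Thu evening→Ghosh+Quispe, Fri morning→Huang, Fri afternoon→Ferraro, Fri evening→Zhao, Sat morning→Ferraro, Sat afternoon→Vasquez, Sat evening→Vasquez, Sun morning→Quispe.
Loads: Ferraro 2/2, Zhao 1/1, Ghosh 1/1, Quispe 2/2, Huang 1/1, Vasquez 2/2 — all within limits.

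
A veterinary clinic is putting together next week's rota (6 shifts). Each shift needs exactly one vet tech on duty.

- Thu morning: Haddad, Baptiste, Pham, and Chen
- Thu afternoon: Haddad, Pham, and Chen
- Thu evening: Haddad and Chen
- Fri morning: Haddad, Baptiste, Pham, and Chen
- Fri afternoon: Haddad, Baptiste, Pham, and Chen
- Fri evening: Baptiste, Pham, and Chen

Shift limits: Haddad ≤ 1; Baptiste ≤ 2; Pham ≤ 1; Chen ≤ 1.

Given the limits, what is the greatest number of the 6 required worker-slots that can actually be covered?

5

Total capacity across all vet techs is 1+2+1+1 = 5, and 6 slots are needed, so at most 5 can be filled.
An assignment achieving 5: Thu morning→Baptiste, Thu afternoon→Pham, Thu evening→Haddad, Fri morning→Chen, Fri evening→Baptiste.
Loads: Haddad 1/1, Baptiste 2/2, Pham 1/1, Chen 1/1.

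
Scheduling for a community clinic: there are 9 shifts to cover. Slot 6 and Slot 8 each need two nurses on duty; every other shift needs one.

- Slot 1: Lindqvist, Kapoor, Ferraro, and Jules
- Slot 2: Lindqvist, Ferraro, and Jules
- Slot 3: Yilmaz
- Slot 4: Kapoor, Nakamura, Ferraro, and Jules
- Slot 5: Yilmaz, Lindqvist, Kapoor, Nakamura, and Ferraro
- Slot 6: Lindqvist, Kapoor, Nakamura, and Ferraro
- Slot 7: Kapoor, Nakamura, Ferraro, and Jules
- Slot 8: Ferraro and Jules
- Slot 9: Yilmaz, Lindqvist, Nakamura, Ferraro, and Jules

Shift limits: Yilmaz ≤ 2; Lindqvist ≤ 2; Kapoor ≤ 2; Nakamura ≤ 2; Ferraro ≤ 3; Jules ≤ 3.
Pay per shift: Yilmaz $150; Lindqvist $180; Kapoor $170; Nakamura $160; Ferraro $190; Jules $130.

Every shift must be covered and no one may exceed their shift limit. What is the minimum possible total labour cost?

Slot 3 can only be covered by Yilmaz, so that assignment is forced.
Slot 8 can only be covered by Ferraro and Jules, so that assignment is forced.
Picking the cheapest available nurse for each shift independently would cost $1600, but that ignores the shift limits.
An optimal schedule: Slot 1→Jules, Slot 2→Jules, Slot 3→Yilmaz, Slot 4→Nakamura, Slot 5→Kapoor, Slot 6→Kapoor+Lindqvist, Slot 7→Nakamura, Slot 8→Jules+Ferraro, Slot 9→Yilmaz.
Total: 130 + 130 + 150 + 160 + 170 + 170 + 180 + 160 + 130 + 190 + 150 = $1720.

$1720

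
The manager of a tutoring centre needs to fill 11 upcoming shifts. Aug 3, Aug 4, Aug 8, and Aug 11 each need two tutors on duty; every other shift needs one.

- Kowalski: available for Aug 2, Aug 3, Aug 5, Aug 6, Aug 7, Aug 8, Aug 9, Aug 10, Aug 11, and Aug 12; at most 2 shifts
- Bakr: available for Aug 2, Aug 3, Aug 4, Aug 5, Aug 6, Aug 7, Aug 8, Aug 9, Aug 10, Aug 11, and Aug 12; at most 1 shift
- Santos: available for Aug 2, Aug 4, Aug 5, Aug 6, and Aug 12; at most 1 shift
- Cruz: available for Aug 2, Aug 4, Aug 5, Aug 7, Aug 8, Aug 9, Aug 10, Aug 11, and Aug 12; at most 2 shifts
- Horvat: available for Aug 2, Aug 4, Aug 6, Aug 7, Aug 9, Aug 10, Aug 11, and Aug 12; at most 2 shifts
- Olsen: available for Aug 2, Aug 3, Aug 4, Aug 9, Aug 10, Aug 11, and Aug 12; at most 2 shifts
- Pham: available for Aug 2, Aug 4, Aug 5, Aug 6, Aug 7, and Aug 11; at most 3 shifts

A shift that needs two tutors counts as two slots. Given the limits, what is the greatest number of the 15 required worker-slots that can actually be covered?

13

Total capacity across all tutors is 2+1+1+2+2+2+3 = 13, and 15 slots are needed, so at most 13 can be filled.
An assignment achieving 13: Aug 2→Pham, Aug 3→Kowalski+Bakr, Aug 4→Olsen+Pham, Aug 5→Santos, Aug 6→Horvat, Aug 7→Cruz, Aug 8→Kowalski+Cruz, Aug 9→Horvat, Aug 10→Olsen, Aug 11→Pham.
Loads: Kowalski 2/2, Bakr 1/1, Santos 1/1, Cruz 2/2, Horvat 2/2, Olsen 2/2, Pham 3/3.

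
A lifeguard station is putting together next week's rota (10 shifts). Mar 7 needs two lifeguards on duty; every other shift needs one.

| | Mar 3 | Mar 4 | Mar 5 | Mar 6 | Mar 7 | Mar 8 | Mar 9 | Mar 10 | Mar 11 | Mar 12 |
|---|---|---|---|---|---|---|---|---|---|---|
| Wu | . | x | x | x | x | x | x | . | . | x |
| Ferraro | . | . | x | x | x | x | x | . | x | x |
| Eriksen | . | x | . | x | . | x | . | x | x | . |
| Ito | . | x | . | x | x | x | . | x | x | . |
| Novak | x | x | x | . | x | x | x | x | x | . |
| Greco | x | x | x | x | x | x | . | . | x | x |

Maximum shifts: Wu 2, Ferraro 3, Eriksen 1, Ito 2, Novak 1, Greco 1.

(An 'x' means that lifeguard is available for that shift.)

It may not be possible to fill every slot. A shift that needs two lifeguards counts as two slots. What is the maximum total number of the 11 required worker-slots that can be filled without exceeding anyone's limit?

10

Total capacity across all lifeguards is 2+3+1+2+1+1 = 10, and 11 slots are needed, so at most 10 can be filled.
An assignment achieving 10: Mar 3→Novak, Mar 4→Ito, Mar 5→Ferraro, Mar 6→Ferraro, Mar 7→Ferraro+Ito, Mar 9→Wu, Mar 10→Eriksen, Mar 11→Greco, Mar 12→Wu.
Loads: Wu 2/2, Ferraro 3/3, Eriksen 1/1, Ito 2/2, Novak 1/1, Greco 1/1.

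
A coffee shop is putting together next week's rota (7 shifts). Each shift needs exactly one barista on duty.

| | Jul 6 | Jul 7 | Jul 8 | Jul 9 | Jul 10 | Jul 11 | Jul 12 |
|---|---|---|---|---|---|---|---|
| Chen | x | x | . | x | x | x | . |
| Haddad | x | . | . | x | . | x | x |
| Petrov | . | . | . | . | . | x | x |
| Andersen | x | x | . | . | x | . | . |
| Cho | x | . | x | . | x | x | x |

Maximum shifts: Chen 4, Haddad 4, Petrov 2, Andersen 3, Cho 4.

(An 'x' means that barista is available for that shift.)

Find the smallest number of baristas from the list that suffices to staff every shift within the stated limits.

7 slots to fill and no one can take more than 4, so at least ⌈7/4⌉ = 2 baristas are needed.
Chen and Cho alone can cover everything: Jul 6→Chen, Jul 7→Chen, Jul 8→Cho, Jul 9→Chen, Jul 10→Chen, Jul 11→Cho, Jul 12→Cho.

2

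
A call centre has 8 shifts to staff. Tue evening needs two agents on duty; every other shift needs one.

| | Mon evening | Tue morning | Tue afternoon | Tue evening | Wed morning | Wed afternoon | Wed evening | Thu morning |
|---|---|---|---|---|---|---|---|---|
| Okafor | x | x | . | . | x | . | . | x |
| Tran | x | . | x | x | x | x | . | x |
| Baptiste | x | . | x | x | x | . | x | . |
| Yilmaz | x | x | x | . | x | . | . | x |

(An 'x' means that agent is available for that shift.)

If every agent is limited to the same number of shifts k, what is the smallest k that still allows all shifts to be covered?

3

With 4 agents and 9 worker-slots to fill, someone must work at least ⌈9/4⌉ = 3 shifts, so k ≥ 3.
k = 3 works: Mon evening→Okafor, Tue morning→Okafor, Tue afternoon→Tran, Tue evening→Tran+Baptiste, Wed morning→Baptiste, Wed afternoon→Tran, Wed evening→Baptiste, Thu morning→Okafor.
Loads: Okafor 3, Tran 3, Baptiste 3, Yilmaz 0 — all ≤ 3.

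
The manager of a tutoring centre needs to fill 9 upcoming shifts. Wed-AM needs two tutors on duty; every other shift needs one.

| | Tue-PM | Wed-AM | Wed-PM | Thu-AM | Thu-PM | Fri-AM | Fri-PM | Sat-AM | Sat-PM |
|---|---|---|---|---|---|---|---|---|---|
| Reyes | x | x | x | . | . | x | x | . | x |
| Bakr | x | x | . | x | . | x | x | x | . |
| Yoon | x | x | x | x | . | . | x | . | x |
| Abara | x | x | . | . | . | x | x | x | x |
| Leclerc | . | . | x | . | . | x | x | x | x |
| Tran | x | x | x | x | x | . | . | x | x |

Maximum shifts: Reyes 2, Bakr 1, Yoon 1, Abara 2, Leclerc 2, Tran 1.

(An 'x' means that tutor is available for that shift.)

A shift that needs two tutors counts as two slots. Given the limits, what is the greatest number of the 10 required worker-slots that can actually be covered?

9

Total capacity across all tutors is 2+1+1+2+2+1 = 9, and 10 slots are needed, so at most 9 can be filled.
An assignment achieving 9: Tue-PM→Yoon, Wed-AM→Abara, Wed-PM→Reyes, Thu-AM→Bakr, Thu-PM→Tran, Fri-AM→Reyes, Fri-PM→Leclerc, Sat-AM→Abara, Sat-PM→Leclerc.
Loads: Reyes 2/2, Bakr 1/1, Yoon 1/1, Abara 2/2, Leclerc 2/2, Tran 1/1.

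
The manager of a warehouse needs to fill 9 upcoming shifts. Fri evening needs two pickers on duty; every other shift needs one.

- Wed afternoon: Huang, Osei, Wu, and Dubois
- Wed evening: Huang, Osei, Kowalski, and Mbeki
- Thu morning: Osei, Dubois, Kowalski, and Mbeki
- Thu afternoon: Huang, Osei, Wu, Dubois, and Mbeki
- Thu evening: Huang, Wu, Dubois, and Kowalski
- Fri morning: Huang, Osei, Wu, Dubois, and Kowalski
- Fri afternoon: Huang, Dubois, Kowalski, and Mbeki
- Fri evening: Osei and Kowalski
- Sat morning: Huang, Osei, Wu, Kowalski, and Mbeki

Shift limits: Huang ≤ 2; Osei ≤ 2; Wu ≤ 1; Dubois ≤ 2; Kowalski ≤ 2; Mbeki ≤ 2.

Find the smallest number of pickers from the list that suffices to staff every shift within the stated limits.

10 slots to fill and no one can take more than 2, so at least ⌈10/2⌉ = 5 pickers are needed.
Huang, Osei, Dubois, Kowalski, and Mbeki alone can cover everything: Wed afternoon→Huang, Wed evening→Osei, Thu morning→Dubois, Thu afternoon→Dubois, Thu evening→Huang, Fri morning→Kowalski, Fri afternoon→Mbeki, Fri evening→Osei+Kowalski, Sat morning→Mbeki.

5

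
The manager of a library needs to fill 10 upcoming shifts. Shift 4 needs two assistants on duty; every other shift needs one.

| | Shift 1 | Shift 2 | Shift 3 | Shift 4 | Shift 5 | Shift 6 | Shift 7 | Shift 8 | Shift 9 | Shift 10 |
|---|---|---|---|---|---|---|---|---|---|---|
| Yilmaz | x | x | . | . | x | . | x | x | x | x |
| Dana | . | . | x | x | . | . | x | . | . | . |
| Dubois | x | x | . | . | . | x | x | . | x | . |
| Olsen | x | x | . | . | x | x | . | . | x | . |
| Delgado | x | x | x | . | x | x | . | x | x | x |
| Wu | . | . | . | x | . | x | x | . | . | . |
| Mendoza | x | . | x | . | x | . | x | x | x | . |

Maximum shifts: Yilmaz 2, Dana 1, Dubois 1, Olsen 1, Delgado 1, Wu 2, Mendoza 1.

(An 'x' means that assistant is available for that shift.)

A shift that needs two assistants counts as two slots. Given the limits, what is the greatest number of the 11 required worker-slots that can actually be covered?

9

Total capacity across all assistants is 2+1+1+1+1+2+1 = 9, and 11 slots are needed, so at most 9 can be filled.
An assignment achieving 9: Shift 1→Mendoza, Shift 2→Dubois, Shift 3→Delgado, Shift 4→Dana+Wu, Shift 5→Olsen, Shift 6→Wu, Shift 8→Yilmaz, Shift 10→Yilmaz.
Loads: Yilmaz 2/2, Dana 1/1, Dubois 1/1, Olsen 1/1, Delgado 1/1, Wu 2/2, Mendoza 1/1.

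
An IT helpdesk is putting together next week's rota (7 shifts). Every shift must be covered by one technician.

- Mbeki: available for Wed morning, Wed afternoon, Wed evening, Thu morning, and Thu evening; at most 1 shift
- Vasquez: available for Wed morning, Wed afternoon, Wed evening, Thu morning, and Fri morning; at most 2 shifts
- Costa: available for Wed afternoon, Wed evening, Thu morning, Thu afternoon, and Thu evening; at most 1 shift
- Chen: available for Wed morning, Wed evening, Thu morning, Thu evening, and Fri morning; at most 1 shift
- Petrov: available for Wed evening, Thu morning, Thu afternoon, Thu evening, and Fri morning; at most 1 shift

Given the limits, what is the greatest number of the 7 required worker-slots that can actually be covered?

6

Total capacity across all technicians is 1+2+1+1+1 = 6, and 7 slots are needed, so at most 6 can be filled.
An assignment achieving 6: Wed morning→Mbeki, Wed afternoon→Vasquez, Wed evening→Petrov, Thu afternoon→Costa, Thu evening→Chen, Fri morning→Vasquez.
Loads: Mbeki 1/1, Vasquez 2/2, Costa 1/1, Chen 1/1, Petrov 1/1.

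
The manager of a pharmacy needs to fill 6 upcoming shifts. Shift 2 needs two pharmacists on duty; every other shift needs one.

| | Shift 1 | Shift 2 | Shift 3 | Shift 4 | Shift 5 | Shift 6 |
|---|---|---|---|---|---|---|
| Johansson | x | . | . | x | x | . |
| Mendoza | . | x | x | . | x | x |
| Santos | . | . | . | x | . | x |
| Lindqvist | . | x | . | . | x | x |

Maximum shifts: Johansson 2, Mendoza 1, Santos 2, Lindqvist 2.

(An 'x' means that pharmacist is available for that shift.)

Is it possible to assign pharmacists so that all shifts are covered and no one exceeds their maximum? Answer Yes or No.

Total capacity is 7 and 7 slots are needed, so capacity alone doesn't rule it out.
Shifts {Shift 2, Shift 3} need 3 worker-slots in total, but the pharmacists available for any of those shifts (Mendoza and Lindqvist) can supply at most 2 among them. So no valid schedule exists.

No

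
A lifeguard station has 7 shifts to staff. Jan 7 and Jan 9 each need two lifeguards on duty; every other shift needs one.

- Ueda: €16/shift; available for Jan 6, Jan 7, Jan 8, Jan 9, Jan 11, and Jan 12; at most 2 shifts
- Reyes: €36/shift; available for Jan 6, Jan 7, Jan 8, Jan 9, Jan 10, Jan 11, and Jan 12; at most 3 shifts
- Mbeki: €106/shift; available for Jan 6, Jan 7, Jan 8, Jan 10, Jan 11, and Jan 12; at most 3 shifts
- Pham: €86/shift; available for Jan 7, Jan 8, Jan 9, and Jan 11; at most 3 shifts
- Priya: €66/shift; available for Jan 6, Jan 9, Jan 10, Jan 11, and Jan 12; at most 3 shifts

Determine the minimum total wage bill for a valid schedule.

Picking the cheapest available lifeguard for each shift independently would cost €204, but that ignores the shift limits.
An optimal schedule: Jan 6→Ueda, Jan 7→Reyes+Pham, Jan 8→Ueda, Jan 9→Reyes+Priya, Jan 10→Reyes, Jan 11→Priya, Jan 12→Priya.
Total: 16 + 36 + 86 + 16 + 36 + 66 + 36 + 66 + 66 = €424.

€424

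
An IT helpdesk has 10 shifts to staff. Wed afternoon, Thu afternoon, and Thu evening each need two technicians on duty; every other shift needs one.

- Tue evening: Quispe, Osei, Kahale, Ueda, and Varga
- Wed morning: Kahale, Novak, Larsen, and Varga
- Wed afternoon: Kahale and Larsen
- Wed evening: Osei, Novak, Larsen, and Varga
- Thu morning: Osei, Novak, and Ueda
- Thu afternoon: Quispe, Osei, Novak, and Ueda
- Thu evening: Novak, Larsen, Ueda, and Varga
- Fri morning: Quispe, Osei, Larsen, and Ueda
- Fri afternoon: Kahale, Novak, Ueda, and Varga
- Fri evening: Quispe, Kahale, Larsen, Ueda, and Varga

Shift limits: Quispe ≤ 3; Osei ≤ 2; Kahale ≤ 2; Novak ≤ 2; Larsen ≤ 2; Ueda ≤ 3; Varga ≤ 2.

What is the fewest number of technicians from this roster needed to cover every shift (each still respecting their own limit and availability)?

6

13 slots to fill and no one can take more than 3, so at least ⌈13/3⌉ = 5 technicians are needed.
Any 5 technicians together have capacity at most 3+3+2+2+2 = 12 < 13 slots, so 5 can never suffice.
Quispe, Osei, Kahale, Novak, Larsen, and Ueda alone can cover everything: Tue evening→Quispe, Wed morning→Kahale, Wed afternoon→Kahale+Larsen, Wed evening→Osei, Thu morning→Osei, Thu afternoon→Quispe+Ueda, Thu evening→Novak+Larsen, Fri morning→Quispe, Fri afternoon→Novak, Fri evening→Ueda.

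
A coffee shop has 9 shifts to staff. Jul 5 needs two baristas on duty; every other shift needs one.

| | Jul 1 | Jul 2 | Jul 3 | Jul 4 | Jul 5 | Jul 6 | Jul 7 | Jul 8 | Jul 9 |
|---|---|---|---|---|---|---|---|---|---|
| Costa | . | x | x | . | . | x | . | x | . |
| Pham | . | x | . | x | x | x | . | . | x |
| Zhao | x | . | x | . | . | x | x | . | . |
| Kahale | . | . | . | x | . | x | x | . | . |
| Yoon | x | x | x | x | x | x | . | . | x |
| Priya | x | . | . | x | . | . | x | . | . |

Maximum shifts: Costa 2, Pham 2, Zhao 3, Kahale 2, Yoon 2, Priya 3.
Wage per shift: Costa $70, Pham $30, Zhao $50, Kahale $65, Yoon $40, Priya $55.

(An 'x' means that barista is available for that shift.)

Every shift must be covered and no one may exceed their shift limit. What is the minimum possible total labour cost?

$470

Jul 5 can only be covered by Pham and Yoon, so that assignment is forced.
Jul 8 can only be covered by Costa, so that assignment is forced.
Picking the cheapest available barista for each shift independently would cost $390, but that ignores the shift limits.
An optimal schedule: Jul 1→Zhao, Jul 2→Yoon, Jul 3→Zhao, Jul 4→Priya, Jul 5→Pham+Yoon, Jul 6→Zhao, Jul 7→Priya, Jul 8→Costa, Jul 9→Pham.
Total: 50 + 40 + 50 + 55 + 30 + 40 + 50 + 55 + 70 + 30 = $470.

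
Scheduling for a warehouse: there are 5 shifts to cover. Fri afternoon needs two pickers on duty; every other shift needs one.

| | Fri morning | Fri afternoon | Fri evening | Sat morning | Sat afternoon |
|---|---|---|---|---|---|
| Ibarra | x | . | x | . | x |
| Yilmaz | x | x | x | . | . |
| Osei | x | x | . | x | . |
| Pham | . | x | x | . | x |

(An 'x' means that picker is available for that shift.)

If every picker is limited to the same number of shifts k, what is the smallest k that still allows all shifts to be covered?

With 4 pickers and 6 worker-slots to fill, someone must work at least ⌈6/4⌉ = 2 shifts, so k ≥ 2.
k = 2 works: Fri morning→Ibarra, Fri afternoon→Yilmaz+Osei, Fri evening→Yilmaz, Sat morning→Osei, Sat afternoon→Ibarra.
Loads: Ibarra 2, Yilmaz 2, Osei 2, Pham 0 — all ≤ 2.

2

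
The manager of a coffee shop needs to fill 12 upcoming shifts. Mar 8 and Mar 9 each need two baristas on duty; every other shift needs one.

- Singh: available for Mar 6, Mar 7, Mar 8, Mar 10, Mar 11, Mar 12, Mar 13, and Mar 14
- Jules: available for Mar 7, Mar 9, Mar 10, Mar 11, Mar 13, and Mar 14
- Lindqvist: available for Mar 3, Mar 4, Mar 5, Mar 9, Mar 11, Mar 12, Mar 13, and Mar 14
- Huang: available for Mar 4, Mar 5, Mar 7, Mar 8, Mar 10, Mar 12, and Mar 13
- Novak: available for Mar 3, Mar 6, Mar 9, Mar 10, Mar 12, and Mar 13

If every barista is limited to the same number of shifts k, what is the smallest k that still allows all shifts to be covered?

3

With 5 baristas and 14 worker-slots to fill, someone must work at least ⌈14/5⌉ = 3 shifts, so k ≥ 3.
k = 3 works: Mar 3→Lindqvist, Mar 4→Lindqvist, Mar 5→Lindqvist, Mar 6→Singh, Mar 7→Singh, Mar 8→Singh+Huang, Mar 9→Jules+Novak, Mar 10→Huang, Mar 11→Jules, Mar 12→Huang, Mar 13→Novak, Mar 14→Jules.
Loads: Singh 3, Jules 3, Lindqvist 3, Huang 3, Novak 2 — all ≤ 3.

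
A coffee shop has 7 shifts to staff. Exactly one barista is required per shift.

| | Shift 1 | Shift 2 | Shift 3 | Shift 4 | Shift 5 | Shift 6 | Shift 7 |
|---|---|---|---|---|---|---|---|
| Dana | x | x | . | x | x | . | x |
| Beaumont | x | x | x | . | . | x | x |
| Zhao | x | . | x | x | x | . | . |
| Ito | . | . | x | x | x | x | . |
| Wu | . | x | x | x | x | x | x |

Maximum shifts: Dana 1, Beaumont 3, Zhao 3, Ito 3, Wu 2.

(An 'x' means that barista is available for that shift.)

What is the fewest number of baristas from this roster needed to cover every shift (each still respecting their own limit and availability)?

3

7 slots to fill and no one can take more than 3, so at least ⌈7/3⌉ = 3 baristas are needed.
Dana, Beaumont, and Zhao alone can cover everything: Shift 1→Zhao, Shift 2→Dana, Shift 3→Beaumont, Shift 4→Zhao, Shift 5→Zhao, Shift 6→Beaumont, Shift 7→Beaumont.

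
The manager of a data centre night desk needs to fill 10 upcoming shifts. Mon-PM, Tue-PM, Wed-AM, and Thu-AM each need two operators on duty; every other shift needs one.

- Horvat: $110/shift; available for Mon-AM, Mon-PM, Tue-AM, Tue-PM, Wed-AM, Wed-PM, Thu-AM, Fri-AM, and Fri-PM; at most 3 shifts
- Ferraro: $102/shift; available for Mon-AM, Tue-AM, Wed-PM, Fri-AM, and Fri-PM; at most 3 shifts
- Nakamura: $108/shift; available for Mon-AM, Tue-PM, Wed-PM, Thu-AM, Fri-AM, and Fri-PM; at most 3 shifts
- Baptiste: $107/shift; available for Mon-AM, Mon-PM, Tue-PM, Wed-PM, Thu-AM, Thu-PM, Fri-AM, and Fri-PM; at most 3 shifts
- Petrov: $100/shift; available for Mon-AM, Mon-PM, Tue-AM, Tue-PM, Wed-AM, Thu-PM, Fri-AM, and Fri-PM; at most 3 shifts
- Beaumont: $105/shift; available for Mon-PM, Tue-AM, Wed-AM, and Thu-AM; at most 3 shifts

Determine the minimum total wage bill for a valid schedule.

Picking the cheapest available operator for each shift independently would cost $1431, but that ignores the shift limits.
An optimal schedule: Mon-AM→Ferraro, Mon-PM→Beaumont+Baptiste, Tue-AM→Petrov, Tue-PM→Baptiste+Nakamura, Wed-AM→Petrov+Beaumont, Wed-PM→Ferraro, Thu-AM→Beaumont+Nakamura, Thu-PM→Petrov, Fri-AM→Ferraro, Fri-PM→Baptiste.
Total: 102 + 105 + 107 + 100 + 107 + 108 + 100 + 105 + 102 + 105 + 108 + 100 + 102 + 107 = $1458.

$1458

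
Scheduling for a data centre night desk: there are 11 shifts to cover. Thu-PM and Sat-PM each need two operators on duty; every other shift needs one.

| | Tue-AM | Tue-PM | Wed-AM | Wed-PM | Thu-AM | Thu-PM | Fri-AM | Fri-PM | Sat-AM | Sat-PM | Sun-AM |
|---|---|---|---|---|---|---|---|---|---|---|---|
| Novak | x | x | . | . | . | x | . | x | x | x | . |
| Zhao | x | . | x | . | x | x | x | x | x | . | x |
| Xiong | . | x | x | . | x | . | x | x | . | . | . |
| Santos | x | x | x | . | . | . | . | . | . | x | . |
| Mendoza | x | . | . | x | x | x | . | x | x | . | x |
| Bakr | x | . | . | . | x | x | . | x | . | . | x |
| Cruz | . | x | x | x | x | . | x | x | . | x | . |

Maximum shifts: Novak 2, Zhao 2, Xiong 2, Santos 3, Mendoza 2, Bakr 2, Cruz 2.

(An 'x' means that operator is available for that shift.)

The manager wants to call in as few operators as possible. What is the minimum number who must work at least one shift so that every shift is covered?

13 slots to fill and no one can take more than 3, so at least ⌈13/3⌉ = 5 operators are needed.
Any 5 operators together have capacity at most 3+2+2+2+2 = 11 < 13 slots, so 5 can never suffice.
Novak, Zhao, Xiong, Santos, Mendoza, and Bakr alone can cover everything: Tue-AM→Santos, Tue-PM→Novak, Wed-AM→Santos, Wed-PM→Mendoza, Thu-AM→Xiong, Thu-PM→Mendoza+Bakr, Fri-AM→Zhao, Fri-PM→Xiong, Sat-AM→Zhao, Sat-PM→Novak+Santos, Sun-AM→Bakr.

6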